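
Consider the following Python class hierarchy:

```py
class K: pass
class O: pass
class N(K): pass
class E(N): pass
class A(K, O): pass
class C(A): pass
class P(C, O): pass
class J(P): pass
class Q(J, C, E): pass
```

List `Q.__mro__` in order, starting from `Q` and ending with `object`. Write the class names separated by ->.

L[Q] = Q + merge(L[J], L[C], L[E], [J C E])
  take J:  [J P C A K O object] + [C A K O object] + [E N K object] + [J C E]
  take P:  [P C A K O object] + [C A K O object] + [E N K object] + [C E]
  take C:  [C A K O object] + [C A K O object] + [E N K object] + [C E]
  take A:  [A K O object] + [A K O object] + [E N K object] + [E]
  take E:  [K O object] + [K O object] + [E N K object] + [E]
  take N:  [K O object] + [K O object] + [N K object]
  take K:  [K O object] + [K O object] + [K object]
  take O:  [O object] + [O object] + [object]
  take object:  [object] + [object] + [object]

Q -> J -> P -> C -> A -> E -> N -> K -> O -> object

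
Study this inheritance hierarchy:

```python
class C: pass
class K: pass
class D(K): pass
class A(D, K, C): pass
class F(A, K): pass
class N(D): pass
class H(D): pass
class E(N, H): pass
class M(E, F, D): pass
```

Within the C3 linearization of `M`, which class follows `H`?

F

L[M] = M + merge(L[E], L[F], L[D], [E F D])
  take E:  [E N H D K object] + [F A D K C object] + [D K object] + [E F D]
  take N:  [N H D K object] + [F A D K C object] + [D K object] + [F D]
  take H:  [H D K object] + [F A D K C object] + [D K object] + [F D]
  take F:  [D K object] + [F A D K C object] + [D K object] + [F D]
  take A:  [D K object] + [A D K C object] + [D K object] + [D]
  take D:  [D K object] + [D K C object] + [D K object] + [D]
  take K:  [K object] + [K C object] + [K object]
  take C:  [object] + [C object] + [object]
  take object:  [object] + [object] + [object]
MRO: M E N H F A D K C object
H is at position 3; next is F.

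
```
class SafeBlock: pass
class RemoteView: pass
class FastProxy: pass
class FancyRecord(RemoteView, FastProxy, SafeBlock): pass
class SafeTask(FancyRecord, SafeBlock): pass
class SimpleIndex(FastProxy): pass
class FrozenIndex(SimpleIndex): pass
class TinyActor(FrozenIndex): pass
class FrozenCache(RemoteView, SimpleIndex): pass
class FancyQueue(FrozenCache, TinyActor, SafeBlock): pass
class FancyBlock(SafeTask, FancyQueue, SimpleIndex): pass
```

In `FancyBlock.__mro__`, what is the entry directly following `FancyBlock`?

SafeTask

L[FancyBlock] = FancyBlock + merge(L[SafeTask], L[FancyQueue], L[SimpleIndex], [SafeTask FancyQueue SimpleIndex])
  take SafeTask:  [SafeTask FancyRecord RemoteView FastProxy SafeBlock object] + [FancyQueue FrozenCache RemoteView TinyActor FrozenIndex SimpleIndex FastProxy SafeBlock object] + [SimpleIndex FastProxy object] + [SafeTask FancyQueue SimpleIndex]
  take FancyRecord:  [FancyRecord RemoteView FastProxy SafeBlock object] + [FancyQueue FrozenCache RemoteView TinyActor FrozenIndex SimpleIndex FastProxy SafeBlock object] + [SimpleIndex FastProxy object] + [FancyQueue SimpleIndex]
  take FancyQueue:  [RemoteView FastProxy SafeBlock object] + [FancyQueue FrozenCache RemoteView TinyActor FrozenIndex SimpleIndex FastProxy SafeBlock object] + [SimpleIndex FastProxy object] + [FancyQueue SimpleIndex]
  take FrozenCache:  [RemoteView FastProxy SafeBlock object] + [FrozenCache RemoteView TinyActor FrozenIndex SimpleIndex FastProxy SafeBlock object] + [SimpleIndex FastProxy object] + [SimpleIndex]
  take RemoteView:  [RemoteView FastProxy SafeBlock object] + [RemoteView TinyActor FrozenIndex SimpleIndex FastProxy SafeBlock object] + [SimpleIndex FastProxy object] + [SimpleIndex]
  take TinyActor:  [FastProxy SafeBlock object] + [TinyActor FrozenIndex SimpleIndex FastProxy SafeBlock object] + [SimpleIndex FastProxy object] + [SimpleIndex]
  take FrozenIndex:  [FastProxy SafeBlock object] + [FrozenIndex SimpleIndex FastProxy SafeBlock object] + [SimpleIndex FastProxy object] + [SimpleIndex]
  take SimpleIndex:  [FastProxy SafeBlock object] + [SimpleIndex FastProxy SafeBlock object] + [SimpleIndex FastProxy object] + [SimpleIndex]
  take FastProxy:  [FastProxy SafeBlock object] + [FastProxy SafeBlock object] + [FastProxy object]
  take SafeBlock:  [SafeBlock object] + [SafeBlock object] + [object]
  take object:  [object] + [object] + [object]
MRO: FancyBlock SafeTask FancyRecord FancyQueue FrozenCache RemoteView TinyActor FrozenIndex SimpleIndex FastProxy SafeBlock object
FancyBlock is at position 0; next is SafeTask.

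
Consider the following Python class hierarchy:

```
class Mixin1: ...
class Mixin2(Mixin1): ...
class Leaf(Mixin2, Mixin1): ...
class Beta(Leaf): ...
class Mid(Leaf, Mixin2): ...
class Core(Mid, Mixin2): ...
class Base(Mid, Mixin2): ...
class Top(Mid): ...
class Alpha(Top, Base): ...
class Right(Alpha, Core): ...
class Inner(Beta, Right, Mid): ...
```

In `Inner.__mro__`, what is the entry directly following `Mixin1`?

L[Inner] = Inner + merge(L[Beta], L[Right], L[Mid], [Beta Right Mid])
  take Beta:  [Beta Leaf Mixin2 Mixin1 object] + [Right Alpha Top Base Core Mid Leaf Mixin2 Mixin1 object] + [Mid Leaf Mixin2 Mixin1 object] + [Beta Right Mid]
  take Right:  [Leaf Mixin2 Mixin1 object] + [Right Alpha Top Base Core Mid Leaf Mixin2 Mixin1 object] + [Mid Leaf Mixin2 Mixin1 object] + [Right Mid]
  take Alpha:  [Leaf Mixin2 Mixin1 object] + [Alpha Top Base Core Mid Leaf Mixin2 Mixin1 object] + [Mid Leaf Mixin2 Mixin1 object] + [Mid]
  take Top:  [Leaf Mixin2 Mixin1 object] + [Top Base Core Mid Leaf Mixin2 Mixin1 object] + [Mid Leaf Mixin2 Mixin1 object] + [Mid]
  take Base:  [Leaf Mixin2 Mixin1 object] + [Base Core Mid Leaf Mixin2 Mixin1 object] + [Mid Leaf Mixin2 Mixin1 object] + [Mid]
  take Core:  [Leaf Mixin2 Mixin1 object] + [Core Mid Leaf Mixin2 Mixin1 object] + [Mid Leaf Mixin2 Mixin1 object] + [Mid]
  take Mid:  [Leaf Mixin2 Mixin1 object] + [Mid Leaf Mixin2 Mixin1 object] + [Mid Leaf Mixin2 Mixin1 object] + [Mid]
  take Leaf:  [Leaf Mixin2 Mixin1 object] + [Leaf Mixin2 Mixin1 object] + [Leaf Mixin2 Mixin1 object]
  take Mixin2:  [Mixin2 Mixin1 object] + [Mixin2 Mixin1 object] + [Mixin2 Mixin1 object]
  take Mixin1:  [Mixin1 object] + [Mixin1 object] + [Mixin1 object]
  take object:  [object] + [object] + [object]
MRO: Inner Beta Right Alpha Top Base Core Mid Leaf Mixin2 Mixin1 object
Mixin1 is at position 10; next is object.

object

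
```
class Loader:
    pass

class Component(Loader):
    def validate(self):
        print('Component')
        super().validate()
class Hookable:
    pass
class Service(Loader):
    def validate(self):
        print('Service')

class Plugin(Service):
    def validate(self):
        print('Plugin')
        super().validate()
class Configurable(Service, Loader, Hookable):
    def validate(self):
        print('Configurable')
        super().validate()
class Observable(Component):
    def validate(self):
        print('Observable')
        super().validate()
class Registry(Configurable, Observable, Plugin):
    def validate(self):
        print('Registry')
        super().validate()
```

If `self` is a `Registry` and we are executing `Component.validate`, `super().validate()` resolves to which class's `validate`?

L[Registry] = Registry + merge(L[Configurable], L[Observable], L[Plugin], [Configurable Observable Plugin])
  take Configurable:  [Configurable Service Loader Hookable object] + [Observable Component Loader object] + [Plugin Service Loader object] + [Configurable Observable Plugin]
  take Observable:  [Service Loader Hookable object] + [Observable Component Loader object] + [Plugin Service Loader object] + [Observable Plugin]
  take Component:  [Service Loader Hookable object] + [Component Loader object] + [Plugin Service Loader object] + [Plugin]
  take Plugin:  [Service Loader Hookable object] + [Loader object] + [Plugin Service Loader object] + [Plugin]
  take Service:  [Service Loader Hookable object] + [Loader object] + [Service Loader object]
  take Loader:  [Loader Hookable object] + [Loader object] + [Loader object]
  take Hookable:  [Hookable object] + [object] + [object]
  take object:  [object] + [object] + [object]
MRO: Registry Configurable Observable Component Plugin Service Loader Hookable object
super() in Component.validate on a Registry instance goes to the class after Component in Registry's MRO: Plugin.

Plugin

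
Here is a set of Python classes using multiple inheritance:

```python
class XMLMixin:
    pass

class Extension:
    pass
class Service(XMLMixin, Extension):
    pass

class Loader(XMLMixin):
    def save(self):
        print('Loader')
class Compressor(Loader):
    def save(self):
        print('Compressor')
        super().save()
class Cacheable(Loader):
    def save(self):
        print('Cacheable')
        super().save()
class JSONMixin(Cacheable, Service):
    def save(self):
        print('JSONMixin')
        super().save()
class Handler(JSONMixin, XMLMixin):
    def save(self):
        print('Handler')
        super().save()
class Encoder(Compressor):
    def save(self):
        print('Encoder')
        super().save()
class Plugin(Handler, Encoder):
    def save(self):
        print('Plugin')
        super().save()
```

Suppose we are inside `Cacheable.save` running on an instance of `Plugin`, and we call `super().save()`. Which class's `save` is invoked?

Encoder

L[Plugin] = Plugin + merge(L[Handler], L[Encoder], [Handler Encoder])
  take Handler:  [Handler JSONMixin Cacheable Loader Service XMLMixin Extension object] + [Encoder Compressor Loader XMLMixin object] + [Handler Encoder]
  take JSONMixin:  [JSONMixin Cacheable Loader Service XMLMixin Extension object] + [Encoder Compressor Loader XMLMixin object] + [Encoder]
  take Cacheable:  [Cacheable Loader Service XMLMixin Extension object] + [Encoder Compressor Loader XMLMixin object] + [Encoder]
  take Encoder:  [Loader Service XMLMixin Extension object] + [Encoder Compressor Loader XMLMixin object] + [Encoder]
  take Compressor:  [Loader Service XMLMixin Extension object] + [Compressor Loader XMLMixin object]
  take Loader:  [Loader Service XMLMixin Extension object] + [Loader XMLMixin object]
  take Service:  [Service XMLMixin Extension object] + [XMLMixin object]
  take XMLMixin:  [XMLMixin Extension object] + [XMLMixin object]
  take Extension:  [Extension object] + [object]
  take object:  [object] + [object]
MRO: Plugin Handler JSONMixin Cacheable Encoder Compressor Loader Service XMLMixin Extension object
super() in Cacheable.save on a Plugin instance goes to the class after Cacheable in Plugin's MRO: Encoder.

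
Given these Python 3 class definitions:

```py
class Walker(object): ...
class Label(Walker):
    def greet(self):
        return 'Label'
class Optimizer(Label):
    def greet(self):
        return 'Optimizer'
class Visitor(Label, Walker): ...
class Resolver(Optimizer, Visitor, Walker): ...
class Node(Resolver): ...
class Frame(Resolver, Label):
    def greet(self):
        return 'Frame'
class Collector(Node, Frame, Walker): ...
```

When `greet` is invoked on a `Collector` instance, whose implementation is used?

L[Collector] = Collector + merge(L[Node], L[Frame], L[Walker], [Node Frame Walker])
  take Node:  [Node Resolver Optimizer Visitor Label Walker object] + [Frame Resolver Optimizer Visitor Label Walker object] + [Walker object] + [Node Frame Walker]
  take Frame:  [Resolver Optimizer Visitor Label Walker object] + [Frame Resolver Optimizer Visitor Label Walker object] + [Walker object] + [Frame Walker]
  take Resolver:  [Resolver Optimizer Visitor Label Walker object] + [Resolver Optimizer Visitor Label Walker object] + [Walker object] + [Walker]
  take Optimizer:  [Optimizer Visitor Label Walker object] + [Optimizer Visitor Label Walker object] + [Walker object] + [Walker]
  take Visitor:  [Visitor Label Walker object] + [Visitor Label Walker object] + [Walker object] + [Walker]
  take Label:  [Label Walker object] + [Label Walker object] + [Walker object] + [Walker]
  take Walker:  [Walker object] + [Walker object] + [Walker object] + [Walker]
  take object:  [object] + [object] + [object]
MRO: Collector Node Frame Resolver Optimizer Visitor Label Walker object
greet is defined in: Frame, Label, Optimizer. First along the MRO is Frame.

Frame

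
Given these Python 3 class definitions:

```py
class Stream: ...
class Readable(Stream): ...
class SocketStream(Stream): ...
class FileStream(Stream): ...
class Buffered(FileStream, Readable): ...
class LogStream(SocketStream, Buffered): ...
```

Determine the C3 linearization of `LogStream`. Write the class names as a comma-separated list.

LogStream, SocketStream, Buffered, FileStream, Readable, Stream, object

L[LogStream] = LogStream + merge(L[SocketStream], L[Buffered], [SocketStream Buffered])
  take SocketStream:  [SocketStream Stream object] + [Buffered FileStream Readable Stream object] + [SocketStream Buffered]
  take Buffered:  [Stream object] + [Buffered FileStream Readable Stream object] + [Buffered]
  take FileStream:  [Stream object] + [FileStream Readable Stream object]
  take Readable:  [Stream object] + [Readable Stream object]
  take Stream:  [Stream object] + [Stream object]
  take object:  [object] + [object]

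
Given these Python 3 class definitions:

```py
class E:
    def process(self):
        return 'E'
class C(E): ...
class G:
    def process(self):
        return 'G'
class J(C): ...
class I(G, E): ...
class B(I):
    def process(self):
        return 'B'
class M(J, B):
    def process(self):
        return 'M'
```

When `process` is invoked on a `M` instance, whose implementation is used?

L[M] = M + merge(L[J], L[B], [J B])
  take J:  [J C E object] + [B I G E object] + [J B]
  take C:  [C E object] + [B I G E object] + [B]
  take B:  [E object] + [B I G E object] + [B]
  take I:  [E object] + [I G E object]
  take G:  [E object] + [G E object]
  take E:  [E object] + [E object]
  take object:  [object] + [object]
MRO: M J C B I G E object
process is defined in: B, E, G, M. First along the MRO is M.

M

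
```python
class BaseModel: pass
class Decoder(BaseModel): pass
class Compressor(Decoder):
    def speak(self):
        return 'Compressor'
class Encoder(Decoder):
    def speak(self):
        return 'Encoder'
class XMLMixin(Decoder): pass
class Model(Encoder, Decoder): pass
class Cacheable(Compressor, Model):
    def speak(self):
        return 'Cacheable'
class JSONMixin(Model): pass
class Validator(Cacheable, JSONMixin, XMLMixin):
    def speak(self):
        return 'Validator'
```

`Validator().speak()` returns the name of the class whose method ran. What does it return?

Validator

L[Validator] = Validator + merge(L[Cacheable], L[JSONMixin], L[XMLMixin], [Cacheable JSONMixin XMLMixin])
  take Cacheable:  [Cacheable Compressor Model Encoder Decoder BaseModel object] + [JSONMixin Model Encoder Decoder BaseModel object] + [XMLMixin Decoder BaseModel object] + [Cacheable JSONMixin XMLMixin]
  take Compressor:  [Compressor Model Encoder Decoder BaseModel object] + [JSONMixin Model Encoder Decoder BaseModel object] + [XMLMixin Decoder BaseModel object] + [JSONMixin XMLMixin]
  take JSONMixin:  [Model Encoder Decoder BaseModel object] + [JSONMixin Model Encoder Decoder BaseModel object] + [XMLMixin Decoder BaseModel object] + [JSONMixin XMLMixin]
  take Model:  [Model Encoder Decoder BaseModel object] + [Model Encoder Decoder BaseModel object] + [XMLMixin Decoder BaseModel object] + [XMLMixin]
  take Encoder:  [Encoder Decoder BaseModel object] + [Encoder Decoder BaseModel object] + [XMLMixin Decoder BaseModel object] + [XMLMixin]
  take XMLMixin:  [Decoder BaseModel object] + [Decoder BaseModel object] + [XMLMixin Decoder BaseModel object] + [XMLMixin]
  take Decoder:  [Decoder BaseModel object] + [Decoder BaseModel object] + [Decoder BaseModel object]
  take BaseModel:  [BaseModel object] + [BaseModel object] + [BaseModel object]
  take object:  [object] + [object] + [object]
MRO: Validator Cacheable Compressor JSONMixin Model Encoder XMLMixin Decoder BaseModel object
speak is defined in: Cacheable, Compressor, Encoder, Validator. First along the MRO is Validator.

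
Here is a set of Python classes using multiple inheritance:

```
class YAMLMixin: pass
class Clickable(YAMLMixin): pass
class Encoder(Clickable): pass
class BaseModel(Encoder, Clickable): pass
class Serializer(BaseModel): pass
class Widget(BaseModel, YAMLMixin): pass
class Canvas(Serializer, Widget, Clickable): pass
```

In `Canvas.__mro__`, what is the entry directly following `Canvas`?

L[Canvas] = Canvas + merge(L[Serializer], L[Widget], L[Clickable], [Serializer Widget Clickable])
  take Serializer:  [Serializer BaseModel Encoder Clickable YAMLMixin object] + [Widget BaseModel Encoder Clickable YAMLMixin object] + [Clickable YAMLMixin object] + [Serializer Widget Clickable]
  take Widget:  [BaseModel Encoder Clickable YAMLMixin object] + [Widget BaseModel Encoder Clickable YAMLMixin object] + [Clickable YAMLMixin object] + [Widget Clickable]
  take BaseModel:  [BaseModel Encoder Clickable YAMLMixin object] + [BaseModel Encoder Clickable YAMLMixin object] + [Clickable YAMLMixin object] + [Clickable]
  take Encoder:  [Encoder Clickable YAMLMixin object] + [Encoder Clickable YAMLMixin object] + [Clickable YAMLMixin object] + [Clickable]
  take Clickable:  [Clickable YAMLMixin object] + [Clickable YAMLMixin object] + [Clickable YAMLMixin object] + [Clickable]
  take YAMLMixin:  [YAMLMixin object] + [YAMLMixin object] + [YAMLMixin object]
  take object:  [object] + [object] + [object]
MRO: Canvas Serializer Widget BaseModel Encoder Clickable YAMLMixin object
Canvas is at position 0; next is Serializer.

Serializer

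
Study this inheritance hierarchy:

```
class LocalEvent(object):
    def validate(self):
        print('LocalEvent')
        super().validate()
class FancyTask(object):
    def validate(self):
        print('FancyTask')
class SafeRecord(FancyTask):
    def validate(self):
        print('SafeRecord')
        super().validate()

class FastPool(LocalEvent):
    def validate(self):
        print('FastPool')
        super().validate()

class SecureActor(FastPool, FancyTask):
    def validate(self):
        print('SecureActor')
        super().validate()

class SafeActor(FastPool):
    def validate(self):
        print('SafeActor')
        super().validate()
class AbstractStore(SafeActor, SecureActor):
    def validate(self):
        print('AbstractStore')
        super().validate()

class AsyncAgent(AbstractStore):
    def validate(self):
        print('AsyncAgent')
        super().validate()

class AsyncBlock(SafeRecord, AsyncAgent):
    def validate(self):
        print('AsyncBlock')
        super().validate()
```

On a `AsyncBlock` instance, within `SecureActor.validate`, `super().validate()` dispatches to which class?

FastPool

L[AsyncBlock] = AsyncBlock + merge(L[SafeRecord], L[AsyncAgent], [SafeRecord AsyncAgent])
  take SafeRecord:  [SafeRecord FancyTask object] + [AsyncAgent AbstractStore SafeActor SecureActor FastPool LocalEvent FancyTask object] + [SafeRecord AsyncAgent]
  take AsyncAgent:  [FancyTask object] + [AsyncAgent AbstractStore SafeActor SecureActor FastPool LocalEvent FancyTask object] + [AsyncAgent]
  take AbstractStore:  [FancyTask object] + [AbstractStore SafeActor SecureActor FastPool LocalEvent FancyTask object]
  take SafeActor:  [FancyTask object] + [SafeActor SecureActor FastPool LocalEvent FancyTask object]
  take SecureActor:  [FancyTask object] + [SecureActor FastPool LocalEvent FancyTask object]
  take FastPool:  [FancyTask object] + [FastPool LocalEvent FancyTask object]
  take LocalEvent:  [FancyTask object] + [LocalEvent FancyTask object]
  take FancyTask:  [FancyTask object] + [FancyTask object]
  take object:  [object] + [object]
MRO: AsyncBlock SafeRecord AsyncAgent AbstractStore SafeActor SecureActor FastPool LocalEvent FancyTask object
super() in SecureActor.validate on a AsyncBlock instance goes to the class after SecureActor in AsyncBlock's MRO: FastPool.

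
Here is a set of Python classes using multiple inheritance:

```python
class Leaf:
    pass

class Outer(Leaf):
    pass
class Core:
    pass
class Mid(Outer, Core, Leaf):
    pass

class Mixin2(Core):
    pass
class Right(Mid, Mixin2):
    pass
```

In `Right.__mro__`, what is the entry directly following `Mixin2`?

L[Right] = Right + merge(L[Mid], L[Mixin2], [Mid Mixin2])
  take Mid:  [Mid Outer Core Leaf object] + [Mixin2 Core object] + [Mid Mixin2]
  take Outer:  [Outer Core Leaf object] + [Mixin2 Core object] + [Mixin2]
  take Mixin2:  [Core Leaf object] + [Mixin2 Core object] + [Mixin2]
  take Core:  [Core Leaf object] + [Core object]
  take Leaf:  [Leaf object] + [object]
  take object:  [object] + [object]
MRO: Right Mid Outer Mixin2 Core Leaf object
Mixin2 is at position 3; next is Core.

Core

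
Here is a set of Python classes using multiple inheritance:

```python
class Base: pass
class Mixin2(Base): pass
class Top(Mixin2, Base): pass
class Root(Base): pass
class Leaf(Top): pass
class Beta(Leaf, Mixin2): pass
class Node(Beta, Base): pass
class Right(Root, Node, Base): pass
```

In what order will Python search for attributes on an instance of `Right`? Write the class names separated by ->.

Right -> Root -> Node -> Beta -> Leaf -> Top -> Mixin2 -> Base -> object

L[Right] = Right + merge(L[Root], L[Node], L[Base], [Root Node Base])
  take Root:  [Root Base object] + [Node Beta Leaf Top Mixin2 Base object] + [Base object] + [Root Node Base]
  take Node:  [Base object] + [Node Beta Leaf Top Mixin2 Base object] + [Base object] + [Node Base]
  take Beta:  [Base object] + [Beta Leaf Top Mixin2 Base object] + [Base object] + [Base]
  take Leaf:  [Base object] + [Leaf Top Mixin2 Base object] + [Base object] + [Base]
  take Top:  [Base object] + [Top Mixin2 Base object] + [Base object] + [Base]
  take Mixin2:  [Base object] + [Mixin2 Base object] + [Base object] + [Base]
  take Base:  [Base object] + [Base object] + [Base object] + [Base]
  take object:  [object] + [object] + [object]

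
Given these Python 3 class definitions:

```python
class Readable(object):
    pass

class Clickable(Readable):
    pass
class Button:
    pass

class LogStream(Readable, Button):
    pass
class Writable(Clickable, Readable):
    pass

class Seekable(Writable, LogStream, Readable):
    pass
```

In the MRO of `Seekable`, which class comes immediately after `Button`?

L[Seekable] = Seekable + merge(L[Writable], L[LogStream], L[Readable], [Writable LogStream Readable])
  take Writable:  [Writable Clickable Readable object] + [LogStream Readable Button object] + [Readable object] + [Writable LogStream Readable]
  take Clickable:  [Clickable Readable object] + [LogStream Readable Button object] + [Readable object] + [LogStream Readable]
  take LogStream:  [Readable object] + [LogStream Readable Button object] + [Readable object] + [LogStream Readable]
  take Readable:  [Readable object] + [Readable Button object] + [Readable object] + [Readable]
  take Button:  [object] + [Button object] + [object]
  take object:  [object] + [object] + [object]
MRO: Seekable Writable Clickable LogStream Readable Button object
Button is at position 5; next is object.

object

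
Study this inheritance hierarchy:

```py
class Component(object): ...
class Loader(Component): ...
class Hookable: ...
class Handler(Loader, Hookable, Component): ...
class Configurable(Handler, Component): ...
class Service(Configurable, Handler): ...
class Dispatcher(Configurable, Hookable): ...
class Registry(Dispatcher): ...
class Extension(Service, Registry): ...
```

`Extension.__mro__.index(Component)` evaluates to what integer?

L[Extension] = Extension + merge(L[Service], L[Registry], [Service Registry])
  take Service:  [Service Configurable Handler Loader Hookable Component object] + [Registry Dispatcher Configurable Handler Loader Hookable Component object] + [Service Registry]
  take Registry:  [Configurable Handler Loader Hookable Component object] + [Registry Dispatcher Configurable Handler Loader Hookable Component object] + [Registry]
  take Dispatcher:  [Configurable Handler Loader Hookable Component object] + [Dispatcher Configurable Handler Loader Hookable Component object]
  take Configurable:  [Configurable Handler Loader Hookable Component object] + [Configurable Handler Loader Hookable Component object]
  take Handler:  [Handler Loader Hookable Component object] + [Handler Loader Hookable Component object]
  take Loader:  [Loader Hookable Component object] + [Loader Hookable Component object]
  take Hookable:  [Hookable Component object] + [Hookable Component object]
  take Component:  [Component object] + [Component object]
  take object:  [object] + [object]
MRO: Extension Service Registry Dispatcher Configurable Handler Loader Hookable Component object
Component sits at index 8.

8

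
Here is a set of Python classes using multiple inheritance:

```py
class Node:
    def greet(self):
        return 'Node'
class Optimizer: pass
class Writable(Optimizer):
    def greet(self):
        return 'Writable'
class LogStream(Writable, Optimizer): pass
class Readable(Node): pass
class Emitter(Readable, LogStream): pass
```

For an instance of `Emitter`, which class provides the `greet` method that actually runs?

L[Emitter] = Emitter + merge(L[Readable], L[LogStream], [Readable LogStream])
  take Readable:  [Readable Node object] + [LogStream Writable Optimizer object] + [Readable LogStream]
  take Node:  [Node object] + [LogStream Writable Optimizer object] + [LogStream]
  take LogStream:  [object] + [LogStream Writable Optimizer object] + [LogStream]
  take Writable:  [object] + [Writable Optimizer object]
  take Optimizer:  [object] + [Optimizer object]
  take object:  [object] + [object]
MRO: Emitter Readable Node LogStream Writable Optimizer object
greet is defined in: Node, Writable. First along the MRO is Node.

Node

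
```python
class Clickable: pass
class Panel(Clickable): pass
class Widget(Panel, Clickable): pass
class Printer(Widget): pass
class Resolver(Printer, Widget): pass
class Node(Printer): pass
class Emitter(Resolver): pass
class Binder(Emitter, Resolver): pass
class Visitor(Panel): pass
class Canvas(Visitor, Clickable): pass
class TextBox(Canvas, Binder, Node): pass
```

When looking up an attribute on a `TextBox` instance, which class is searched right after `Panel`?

L[TextBox] = TextBox + merge(L[Canvas], L[Binder], L[Node], [Canvas Binder Node])
  take Canvas:  [Canvas Visitor Panel Clickable object] + [Binder Emitter Resolver Printer Widget Panel Clickable object] + [Node Printer Widget Panel Clickable object] + [Canvas Binder Node]
  take Visitor:  [Visitor Panel Clickable object] + [Binder Emitter Resolver Printer Widget Panel Clickable object] + [Node Printer Widget Panel Clickable object] + [Binder Node]
  take Binder:  [Panel Clickable object] + [Binder Emitter Resolver Printer Widget Panel Clickable object] + [Node Printer Widget Panel Clickable object] + [Binder Node]
  take Emitter:  [Panel Clickable object] + [Emitter Resolver Printer Widget Panel Clickable object] + [Node Printer Widget Panel Clickable object] + [Node]
  take Resolver:  [Panel Clickable object] + [Resolver Printer Widget Panel Clickable object] + [Node Printer Widget Panel Clickable object] + [Node]
  take Node:  [Panel Clickable object] + [Printer Widget Panel Clickable object] + [Node Printer Widget Panel Clickable object] + [Node]
  take Printer:  [Panel Clickable object] + [Printer Widget Panel Clickable object] + [Printer Widget Panel Clickable object]
  take Widget:  [Panel Clickable object] + [Widget Panel Clickable object] + [Widget Panel Clickable object]
  take Panel:  [Panel Clickable object] + [Panel Clickable object] + [Panel Clickable object]
  take Clickable:  [Clickable object] + [Clickable object] + [Clickable object]
  take object:  [object] + [object] + [object]
MRO: TextBox Canvas Visitor Binder Emitter Resolver Node Printer Widget Panel Clickable object
Panel is at position 9; next is Clickable.

Clickable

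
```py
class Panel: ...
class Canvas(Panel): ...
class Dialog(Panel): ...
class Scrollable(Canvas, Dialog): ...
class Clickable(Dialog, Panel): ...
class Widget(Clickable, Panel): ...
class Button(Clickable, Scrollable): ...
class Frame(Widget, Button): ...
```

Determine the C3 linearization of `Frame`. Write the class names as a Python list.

[Frame, Widget, Button, Clickable, Scrollable, Canvas, Dialog, Panel, object]

L[Frame] = Frame + merge(L[Widget], L[Button], [Widget Button])
  take Widget:  [Widget Clickable Dialog Panel object] + [Button Clickable Scrollable Canvas Dialog Panel object] + [Widget Button]
  take Button:  [Clickable Dialog Panel object] + [Button Clickable Scrollable Canvas Dialog Panel object] + [Button]
  take Clickable:  [Clickable Dialog Panel object] + [Clickable Scrollable Canvas Dialog Panel object]
  take Scrollable:  [Dialog Panel object] + [Scrollable Canvas Dialog Panel object]
  take Canvas:  [Dialog Panel object] + [Canvas Dialog Panel object]
  take Dialog:  [Dialog Panel object] + [Dialog Panel object]
  take Panel:  [Panel object] + [Panel object]
  take object:  [object] + [object]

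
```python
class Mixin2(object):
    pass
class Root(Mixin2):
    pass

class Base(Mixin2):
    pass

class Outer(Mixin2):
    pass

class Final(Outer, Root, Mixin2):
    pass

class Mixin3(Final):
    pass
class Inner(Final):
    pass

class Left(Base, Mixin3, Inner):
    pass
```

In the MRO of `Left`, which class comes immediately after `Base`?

L[Left] = Left + merge(L[Base], L[Mixin3], L[Inner], [Base Mixin3 Inner])
  take Base:  [Base Mixin2 object] + [Mixin3 Final Outer Root Mixin2 object] + [Inner Final Outer Root Mixin2 object] + [Base Mixin3 Inner]
  take Mixin3:  [Mixin2 object] + [Mixin3 Final Outer Root Mixin2 object] + [Inner Final Outer Root Mixin2 object] + [Mixin3 Inner]
  take Inner:  [Mixin2 object] + [Final Outer Root Mixin2 object] + [Inner Final Outer Root Mixin2 object] + [Inner]
  take Final:  [Mixin2 object] + [Final Outer Root Mixin2 object] + [Final Outer Root Mixin2 object]
  take Outer:  [Mixin2 object] + [Outer Root Mixin2 object] + [Outer Root Mixin2 object]
  take Root:  [Mixin2 object] + [Root Mixin2 object] + [Root Mixin2 object]
  take Mixin2:  [Mixin2 object] + [Mixin2 object] + [Mixin2 object]
  take object:  [object] + [object] + [object]
MRO: Left Base Mixin3 Inner Final Outer Root Mixin2 object
Base is at position 1; next is Mixin3.

Mixin3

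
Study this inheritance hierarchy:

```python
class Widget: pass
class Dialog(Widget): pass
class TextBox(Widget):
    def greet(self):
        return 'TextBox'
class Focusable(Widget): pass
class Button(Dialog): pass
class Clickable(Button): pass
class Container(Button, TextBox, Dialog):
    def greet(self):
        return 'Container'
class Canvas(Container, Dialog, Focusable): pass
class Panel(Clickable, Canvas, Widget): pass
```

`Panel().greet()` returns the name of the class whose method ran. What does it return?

L[Panel] = Panel + merge(L[Clickable], L[Canvas], L[Widget], [Clickable Canvas Widget])
  take Clickable:  [Clickable Button Dialog Widget object] + [Canvas Container Button TextBox Dialog Focusable Widget object] + [Widget object] + [Clickable Canvas Widget]
  take Canvas:  [Button Dialog Widget object] + [Canvas Container Button TextBox Dialog Focusable Widget object] + [Widget object] + [Canvas Widget]
  take Container:  [Button Dialog Widget object] + [Container Button TextBox Dialog Focusable Widget object] + [Widget object] + [Widget]
  take Button:  [Button Dialog Widget object] + [Button TextBox Dialog Focusable Widget object] + [Widget object] + [Widget]
  take TextBox:  [Dialog Widget object] + [TextBox Dialog Focusable Widget object] + [Widget object] + [Widget]
  take Dialog:  [Dialog Widget object] + [Dialog Focusable Widget object] + [Widget object] + [Widget]
  take Focusable:  [Widget object] + [Focusable Widget object] + [Widget object] + [Widget]
  take Widget:  [Widget object] + [Widget object] + [Widget object] + [Widget]
  take object:  [object] + [object] + [object]
MRO: Panel Clickable Canvas Container Button TextBox Dialog Focusable Widget object
greet is defined in: Container, TextBox. First along the MRO is Container.

Container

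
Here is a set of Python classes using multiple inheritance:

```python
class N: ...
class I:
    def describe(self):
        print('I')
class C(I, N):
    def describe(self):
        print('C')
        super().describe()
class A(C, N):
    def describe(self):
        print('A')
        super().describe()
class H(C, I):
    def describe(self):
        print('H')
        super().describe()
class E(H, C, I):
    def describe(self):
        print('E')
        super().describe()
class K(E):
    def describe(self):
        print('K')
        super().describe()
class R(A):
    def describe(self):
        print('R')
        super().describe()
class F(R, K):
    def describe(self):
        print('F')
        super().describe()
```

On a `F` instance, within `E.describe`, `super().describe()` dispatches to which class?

H

L[F] = F + merge(L[R], L[K], [R K])
  take R:  [R A C I N object] + [K E H C I N object] + [R K]
  take A:  [A C I N object] + [K E H C I N object] + [K]
  take K:  [C I N object] + [K E H C I N object] + [K]
  take E:  [C I N object] + [E H C I N object]
  take H:  [C I N object] + [H C I N object]
  take C:  [C I N object] + [C I N object]
  take I:  [I N object] + [I N object]
  take N:  [N object] + [N object]
  take object:  [object] + [object]
MRO: F R A K E H C I N object
super() in E.describe on a F instance goes to the class after E in F's MRO: H.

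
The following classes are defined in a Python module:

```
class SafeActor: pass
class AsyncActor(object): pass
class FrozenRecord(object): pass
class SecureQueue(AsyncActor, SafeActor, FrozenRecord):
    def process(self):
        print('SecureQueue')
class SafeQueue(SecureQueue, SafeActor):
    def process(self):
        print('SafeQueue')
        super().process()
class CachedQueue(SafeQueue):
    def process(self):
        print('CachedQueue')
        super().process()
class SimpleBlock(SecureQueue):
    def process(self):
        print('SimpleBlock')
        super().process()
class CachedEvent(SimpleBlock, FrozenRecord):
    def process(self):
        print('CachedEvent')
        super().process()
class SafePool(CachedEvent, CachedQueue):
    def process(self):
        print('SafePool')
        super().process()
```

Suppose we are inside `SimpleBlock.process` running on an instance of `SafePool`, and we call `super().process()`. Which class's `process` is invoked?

L[SafePool] = SafePool + merge(L[CachedEvent], L[CachedQueue], [CachedEvent CachedQueue])
  take CachedEvent:  [CachedEvent SimpleBlock SecureQueue AsyncActor SafeActor FrozenRecord object] + [CachedQueue SafeQueue SecureQueue AsyncActor SafeActor FrozenRecord object] + [CachedEvent CachedQueue]
  take SimpleBlock:  [SimpleBlock SecureQueue AsyncActor SafeActor FrozenRecord object] + [CachedQueue SafeQueue SecureQueue AsyncActor SafeActor FrozenRecord object] + [CachedQueue]
  take CachedQueue:  [SecureQueue AsyncActor SafeActor FrozenRecord object] + [CachedQueue SafeQueue SecureQueue AsyncActor SafeActor FrozenRecord object] + [CachedQueue]
  take SafeQueue:  [SecureQueue AsyncActor SafeActor FrozenRecord object] + [SafeQueue SecureQueue AsyncActor SafeActor FrozenRecord object]
  take SecureQueue:  [SecureQueue AsyncActor SafeActor FrozenRecord object] + [SecureQueue AsyncActor SafeActor FrozenRecord object]
  take AsyncActor:  [AsyncActor SafeActor FrozenRecord object] + [AsyncActor SafeActor FrozenRecord object]
  take SafeActor:  [SafeActor FrozenRecord object] + [SafeActor FrozenRecord object]
  take FrozenRecord:  [FrozenRecord object] + [FrozenRecord object]
  take object:  [object] + [object]
MRO: SafePool CachedEvent SimpleBlock CachedQueue SafeQueue SecureQueue AsyncActor SafeActor FrozenRecord object
super() in SimpleBlock.process on a SafePool instance goes to the class after SimpleBlock in SafePool's MRO: CachedQueue.

CachedQueue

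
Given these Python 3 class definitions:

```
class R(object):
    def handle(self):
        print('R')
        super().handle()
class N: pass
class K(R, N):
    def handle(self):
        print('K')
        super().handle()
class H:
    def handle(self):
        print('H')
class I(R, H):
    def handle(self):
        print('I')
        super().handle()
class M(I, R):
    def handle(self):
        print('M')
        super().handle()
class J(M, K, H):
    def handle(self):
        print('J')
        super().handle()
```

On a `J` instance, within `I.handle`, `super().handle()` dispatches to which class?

K

L[J] = J + merge(L[M], L[K], L[H], [M K H])
  take M:  [M I R H object] + [K R N object] + [H object] + [M K H]
  take I:  [I R H object] + [K R N object] + [H object] + [K H]
  take K:  [R H object] + [K R N object] + [H object] + [K H]
  take R:  [R H object] + [R N object] + [H object] + [H]
  take H:  [H object] + [N object] + [H object] + [H]
  take N:  [object] + [N object] + [object]
  take object:  [object] + [object] + [object]
MRO: J M I K R H N object
super() in I.handle on a J instance goes to the class after I in J's MRO: K.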